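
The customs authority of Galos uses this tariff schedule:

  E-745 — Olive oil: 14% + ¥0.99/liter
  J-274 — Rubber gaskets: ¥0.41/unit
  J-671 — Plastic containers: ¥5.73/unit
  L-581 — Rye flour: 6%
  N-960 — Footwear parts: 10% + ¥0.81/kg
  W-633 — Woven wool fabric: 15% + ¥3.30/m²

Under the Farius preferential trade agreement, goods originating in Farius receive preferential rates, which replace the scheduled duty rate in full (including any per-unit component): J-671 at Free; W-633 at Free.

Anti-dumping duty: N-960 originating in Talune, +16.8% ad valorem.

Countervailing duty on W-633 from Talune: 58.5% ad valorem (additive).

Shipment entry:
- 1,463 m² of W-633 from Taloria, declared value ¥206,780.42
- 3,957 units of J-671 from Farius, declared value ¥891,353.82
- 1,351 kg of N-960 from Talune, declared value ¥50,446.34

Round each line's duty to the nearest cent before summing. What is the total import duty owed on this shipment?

¥50,458.89

Line 1 (W-633, Taloria, 1,463 m², ¥206,780.42):
Base rate for W-633 is 15% + ¥3.30/m².
W-633 has an FTA preferential rate, but origin Taloria is not Farius; base rate stands.
The additional-duty order on W-633 targets Talune, not Taloria; it does not apply.
Duty = ¥206,780.42 × 15% + 1,463 × ¥3.30 = ¥35,844.96.
Line 2 (J-671, Farius, 3,957 units, ¥891,353.82):
Base rate for J-671 is ¥5.73/unit.
Origin Farius qualifies under the Galos–Farius agreement and J-671 is covered: preferential rate Free applies instead.
Duty = ¥891,353.82 × 0% = ¥0.00.
Line 3 (N-960, Talune, 1,351 kg, ¥50,446.34):
Base rate for N-960 is 10% + ¥0.81/kg.
Additional duty on N-960 from Talune: +16.8%. Applied ad valorem rate: 10% + 16.8% = 26.8%.
Duty = ¥50,446.34 × 26.8% + 1,351 × ¥0.81 = ¥14,613.93.
Total = ¥35,844.96 + ¥0.00 + ¥14,613.93 = ¥50,458.89.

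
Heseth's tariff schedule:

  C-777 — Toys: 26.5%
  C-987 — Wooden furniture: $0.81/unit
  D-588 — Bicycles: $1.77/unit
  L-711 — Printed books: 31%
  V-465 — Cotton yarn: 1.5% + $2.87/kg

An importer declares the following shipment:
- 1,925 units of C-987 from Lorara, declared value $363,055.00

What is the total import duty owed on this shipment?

Line 1 (C-987, Lorara, 1,925 units, $363,055.00):
Base rate for C-987 is $0.81/unit.
Duty = 1,925 × $0.81 = $1,559.25.

$1,559.25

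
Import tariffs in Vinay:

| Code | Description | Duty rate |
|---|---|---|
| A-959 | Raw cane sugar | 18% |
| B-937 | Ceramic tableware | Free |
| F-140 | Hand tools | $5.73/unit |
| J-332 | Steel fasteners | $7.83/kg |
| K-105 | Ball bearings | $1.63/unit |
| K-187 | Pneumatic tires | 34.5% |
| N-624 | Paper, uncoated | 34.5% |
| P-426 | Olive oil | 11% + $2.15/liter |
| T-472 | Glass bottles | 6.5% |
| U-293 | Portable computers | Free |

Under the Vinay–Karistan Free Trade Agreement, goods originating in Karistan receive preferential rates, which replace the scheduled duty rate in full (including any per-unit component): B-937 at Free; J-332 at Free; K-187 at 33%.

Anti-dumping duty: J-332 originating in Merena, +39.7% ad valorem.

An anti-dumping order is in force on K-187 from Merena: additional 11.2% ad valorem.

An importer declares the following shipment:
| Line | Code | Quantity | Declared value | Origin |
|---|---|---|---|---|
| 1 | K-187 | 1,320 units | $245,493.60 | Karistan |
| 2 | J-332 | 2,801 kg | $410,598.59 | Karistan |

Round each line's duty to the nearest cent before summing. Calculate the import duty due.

$81,012.89

Line 1 (K-187, Karistan, 1,320 units, $245,493.60):
Base rate for K-187 is 34.5%.
Origin Karistan qualifies under the Vinay–Karistan agreement and K-187 is covered: preferential rate 33% applies instead.
The additional-duty order on K-187 targets Merena, not Karistan; it does not apply.
Duty = $245,493.60 × 33% = $81,012.89.
Line 2 (J-332, Karistan, 2,801 kg, $410,598.59):
Base rate for J-332 is $7.83/kg.
Origin Karistan qualifies under the Vinay–Karistan agreement and J-332 is covered: preferential rate Free applies instead.
The additional-duty order on J-332 targets Merena, not Karistan; it does not apply.
Duty = $410,598.59 × 0% = $0.00.
Total = $81,012.89 + $0.00 = $81,012.89.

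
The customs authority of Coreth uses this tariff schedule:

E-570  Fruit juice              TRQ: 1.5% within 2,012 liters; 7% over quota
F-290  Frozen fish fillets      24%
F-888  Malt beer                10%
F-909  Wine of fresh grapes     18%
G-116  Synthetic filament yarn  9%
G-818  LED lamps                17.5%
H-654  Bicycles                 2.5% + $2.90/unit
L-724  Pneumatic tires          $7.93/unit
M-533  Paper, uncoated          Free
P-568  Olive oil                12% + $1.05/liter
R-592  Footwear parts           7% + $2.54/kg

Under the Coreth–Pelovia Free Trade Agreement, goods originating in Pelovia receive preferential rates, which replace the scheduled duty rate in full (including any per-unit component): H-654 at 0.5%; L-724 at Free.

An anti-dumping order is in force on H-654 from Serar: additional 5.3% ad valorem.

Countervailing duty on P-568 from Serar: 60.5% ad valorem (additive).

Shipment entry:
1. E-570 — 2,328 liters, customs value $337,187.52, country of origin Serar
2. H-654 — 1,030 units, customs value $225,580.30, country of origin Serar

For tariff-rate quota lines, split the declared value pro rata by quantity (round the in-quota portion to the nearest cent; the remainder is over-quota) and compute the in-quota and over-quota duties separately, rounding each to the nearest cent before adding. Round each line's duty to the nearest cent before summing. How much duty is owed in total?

$28,157.39

Line 1 (E-570, Serar, 2,328 liters, $337,187.52):
Code E-570 is under a tariff-rate quota (threshold 2,012 liters). In-quota: 2,012 liters at 1.5%; over-quota: 316 liters at 7%.
Pro-rata value split: in-quota = $337,187.52 × 2,012/2,328 = $291,418.08; over-quota = $337,187.52 − $291,418.08 = $45,769.44.
In-quota duty = $291,418.08 × 1.5% = $4,371.27. Over-quota duty = $45,769.44 × 7% = $3,203.86.
Line duty = $4,371.27 + $3,203.86 = $7,575.13.
Line 2 (H-654, Serar, 1,030 units, $225,580.30):
Base rate for H-654 is 2.5% + $2.90/unit.
H-654 has an FTA preferential rate, but origin Serar is not Pelovia; base rate stands.
Additional duty on H-654 from Serar: +5.3%. Applied ad valorem rate: 2.5% + 5.3% = 7.8%.
Duty = $225,580.30 × 7.8% + 1,030 × $2.90 = $20,582.26.
Total = $7,575.13 + $20,582.26 = $28,157.39.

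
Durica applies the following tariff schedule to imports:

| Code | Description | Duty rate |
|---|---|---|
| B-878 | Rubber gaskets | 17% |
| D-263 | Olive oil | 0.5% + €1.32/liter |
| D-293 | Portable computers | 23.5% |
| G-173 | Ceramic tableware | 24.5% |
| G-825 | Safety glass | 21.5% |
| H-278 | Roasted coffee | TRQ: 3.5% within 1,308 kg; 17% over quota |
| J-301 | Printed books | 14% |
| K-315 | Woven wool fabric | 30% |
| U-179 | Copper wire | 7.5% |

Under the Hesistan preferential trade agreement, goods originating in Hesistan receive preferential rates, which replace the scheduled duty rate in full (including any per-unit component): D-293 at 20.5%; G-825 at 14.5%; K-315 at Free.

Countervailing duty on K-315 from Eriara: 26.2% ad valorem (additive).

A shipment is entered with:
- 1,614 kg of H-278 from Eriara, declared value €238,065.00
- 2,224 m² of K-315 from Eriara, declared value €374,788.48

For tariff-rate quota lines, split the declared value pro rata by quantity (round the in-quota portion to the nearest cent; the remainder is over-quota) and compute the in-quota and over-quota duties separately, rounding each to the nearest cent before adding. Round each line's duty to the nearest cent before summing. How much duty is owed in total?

€225,056.63

Line 1 (H-278, Eriara, 1,614 kg, €238,065.00):
Code H-278 is under a tariff-rate quota (threshold 1,308 kg). In-quota: 1,308 kg at 3.5%; over-quota: 306 kg at 17%.
Pro-rata value split: in-quota = €238,065.00 × 1,308/1,614 = €192,930.00; over-quota = €238,065.00 − €192,930.00 = €45,135.00.
In-quota duty = €192,930.00 × 3.5% = €6,752.55. Over-quota duty = €45,135.00 × 17% = €7,672.95.
Line duty = €6,752.55 + €7,672.95 = €14,425.50.
Line 2 (K-315, Eriara, 2,224 m², €374,788.48):
Base rate for K-315 is 30%.
K-315 has an FTA preferential rate, but origin Eriara is not Hesistan; base rate stands.
Additional duty on K-315 from Eriara: +26.2%. Applied ad valorem rate: 30% + 26.2% = 56.2%.
Duty = €374,788.48 × 56.2% = €210,631.13.
Total = €14,425.50 + €210,631.13 = €225,056.63.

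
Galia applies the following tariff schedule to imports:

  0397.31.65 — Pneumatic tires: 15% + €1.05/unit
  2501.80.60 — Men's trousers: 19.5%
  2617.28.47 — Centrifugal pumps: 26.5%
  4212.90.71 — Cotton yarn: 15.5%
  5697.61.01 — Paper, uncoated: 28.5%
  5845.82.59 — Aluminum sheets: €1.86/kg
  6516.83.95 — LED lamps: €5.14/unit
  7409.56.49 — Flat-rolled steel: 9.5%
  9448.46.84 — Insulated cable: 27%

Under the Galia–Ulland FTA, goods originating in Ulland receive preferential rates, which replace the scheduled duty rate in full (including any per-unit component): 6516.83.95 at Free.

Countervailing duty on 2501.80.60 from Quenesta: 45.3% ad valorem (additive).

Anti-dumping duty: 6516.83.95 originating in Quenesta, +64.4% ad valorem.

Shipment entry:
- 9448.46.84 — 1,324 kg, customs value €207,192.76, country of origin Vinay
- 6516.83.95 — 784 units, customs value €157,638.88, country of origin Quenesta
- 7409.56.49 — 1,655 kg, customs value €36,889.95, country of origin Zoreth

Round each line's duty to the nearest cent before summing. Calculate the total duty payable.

Line 1 (9448.46.84, Vinay, 1,324 kg, €207,192.76):
Base rate for 9448.46.84 is 27%.
Duty = €207,192.76 × 27% = €55,942.05.
Line 2 (6516.83.95, Quenesta, 784 units, €157,638.88):
Base rate for 6516.83.95 is €5.14/unit.
6516.83.95 has an FTA preferential rate, but origin Quenesta is not Ulland; base rate stands.
Additional duty on 6516.83.95 from Quenesta: +64.4% ad valorem. Applied ad valorem rate = 64.4%.
Duty = €157,638.88 × 64.4% + 784 × €5.14 = €105,549.20.
Line 3 (7409.56.49, Zoreth, 1,655 kg, €36,889.95):
Base rate for 7409.56.49 is 9.5%.
Duty = €36,889.95 × 9.5% = €3,504.55.
Total = €55,942.05 + €105,549.20 + €3,504.55 = €164,995.80.

€164,995.80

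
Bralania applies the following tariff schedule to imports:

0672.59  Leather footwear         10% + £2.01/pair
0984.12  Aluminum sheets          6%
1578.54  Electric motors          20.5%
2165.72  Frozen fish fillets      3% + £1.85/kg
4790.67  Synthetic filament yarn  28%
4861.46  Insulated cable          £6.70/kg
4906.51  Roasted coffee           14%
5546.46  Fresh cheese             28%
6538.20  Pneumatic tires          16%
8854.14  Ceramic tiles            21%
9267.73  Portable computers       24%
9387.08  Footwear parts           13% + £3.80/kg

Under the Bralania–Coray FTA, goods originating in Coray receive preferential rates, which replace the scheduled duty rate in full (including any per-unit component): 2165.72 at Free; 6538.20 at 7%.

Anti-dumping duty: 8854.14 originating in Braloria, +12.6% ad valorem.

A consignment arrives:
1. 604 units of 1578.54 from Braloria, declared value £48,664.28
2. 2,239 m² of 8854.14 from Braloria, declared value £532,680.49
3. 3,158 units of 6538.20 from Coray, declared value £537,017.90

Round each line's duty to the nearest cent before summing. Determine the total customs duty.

£226,548.07

Line 1 (1578.54, Braloria, 604 units, £48,664.28):
Base rate for 1578.54 is 20.5%.
Duty = £48,664.28 × 20.5% = £9,976.18.
Line 2 (8854.14, Braloria, 2,239 m², £532,680.49):
Base rate for 8854.14 is 21%.
Additional duty on 8854.14 from Braloria: +12.6%. Applied ad valorem rate: 21% + 12.6% = 33.6%.
Duty = £532,680.49 × 33.6% = £178,980.64.
Line 3 (6538.20, Coray, 3,158 units, £537,017.90):
Base rate for 6538.20 is 16%.
Origin Coray qualifies under the Bralania–Coray agreement and 6538.20 is covered: preferential rate 7% applies instead.
Duty = £537,017.90 × 7% = £37,591.25.
Total = £9,976.18 + £178,980.64 + £37,591.25 = £226,548.07.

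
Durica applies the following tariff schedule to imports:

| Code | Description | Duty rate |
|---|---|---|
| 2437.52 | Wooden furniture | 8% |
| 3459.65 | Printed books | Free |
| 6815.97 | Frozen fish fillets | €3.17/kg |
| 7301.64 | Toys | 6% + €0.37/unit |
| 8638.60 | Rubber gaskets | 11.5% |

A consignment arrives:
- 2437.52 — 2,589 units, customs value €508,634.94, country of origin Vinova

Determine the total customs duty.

Line 1 (2437.52, Vinova, 2,589 units, €508,634.94):
Base rate for 2437.52 is 8%.
Duty = €508,634.94 × 8% = €40,690.80.

€40,690.80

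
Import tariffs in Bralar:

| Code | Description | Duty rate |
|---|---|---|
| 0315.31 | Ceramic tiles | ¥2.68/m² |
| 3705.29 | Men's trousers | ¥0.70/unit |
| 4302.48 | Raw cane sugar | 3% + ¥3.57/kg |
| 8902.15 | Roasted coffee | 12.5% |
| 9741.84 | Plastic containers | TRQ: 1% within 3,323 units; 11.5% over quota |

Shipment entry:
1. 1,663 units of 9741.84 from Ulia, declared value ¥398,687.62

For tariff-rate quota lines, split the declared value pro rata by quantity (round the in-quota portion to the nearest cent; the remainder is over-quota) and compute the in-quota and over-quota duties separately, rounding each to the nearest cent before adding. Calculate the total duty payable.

¥3,986.88

Line 1 (9741.84, Ulia, 1,663 units, ¥398,687.62):
Code 9741.84 is under a tariff-rate quota (threshold 3,323 units). Quantity 1,663 units is within the quota, so the in-quota rate 1% applies to the full value.
Duty = ¥398,687.62 × 1% = ¥3,986.88.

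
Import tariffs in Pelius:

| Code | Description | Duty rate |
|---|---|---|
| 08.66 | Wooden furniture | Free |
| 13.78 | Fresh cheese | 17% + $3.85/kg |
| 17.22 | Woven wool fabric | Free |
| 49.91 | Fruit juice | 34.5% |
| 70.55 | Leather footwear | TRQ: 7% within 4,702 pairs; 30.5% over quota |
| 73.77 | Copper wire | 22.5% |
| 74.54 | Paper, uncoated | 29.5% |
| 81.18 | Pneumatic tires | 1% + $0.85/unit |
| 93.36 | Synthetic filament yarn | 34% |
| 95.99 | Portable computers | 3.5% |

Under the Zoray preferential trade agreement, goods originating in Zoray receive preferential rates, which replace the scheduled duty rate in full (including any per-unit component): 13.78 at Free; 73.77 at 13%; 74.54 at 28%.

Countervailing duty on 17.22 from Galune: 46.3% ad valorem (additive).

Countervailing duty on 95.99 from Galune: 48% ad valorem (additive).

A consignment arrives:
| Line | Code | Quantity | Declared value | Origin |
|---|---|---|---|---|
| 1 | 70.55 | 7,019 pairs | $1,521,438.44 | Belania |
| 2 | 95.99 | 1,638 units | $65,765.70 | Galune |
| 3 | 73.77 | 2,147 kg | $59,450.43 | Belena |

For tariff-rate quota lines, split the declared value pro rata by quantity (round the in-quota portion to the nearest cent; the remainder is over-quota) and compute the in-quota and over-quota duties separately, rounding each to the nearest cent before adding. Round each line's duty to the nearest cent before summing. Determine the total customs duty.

Line 1 (70.55, Belania, 7,019 pairs, $1,521,438.44):
Code 70.55 is under a tariff-rate quota (threshold 4,702 pairs). In-quota: 4,702 pairs at 7%; over-quota: 2,317 pairs at 30.5%.
Pro-rata value split: in-quota = $1,521,438.44 × 4,702/7,019 = $1,019,205.52; over-quota = $1,521,438.44 − $1,019,205.52 = $502,232.92.
In-quota duty = $1,019,205.52 × 7% = $71,344.39. Over-quota duty = $502,232.92 × 30.5% = $153,181.04.
Line duty = $71,344.39 + $153,181.04 = $224,525.43.
Line 2 (95.99, Galune, 1,638 units, $65,765.70):
Base rate for 95.99 is 3.5%.
Additional duty on 95.99 from Galune: +48%. Applied ad valorem rate: 3.5% + 48% = 51.5%.
Duty = $65,765.70 × 51.5% = $33,869.34.
Line 3 (73.77, Belena, 2,147 kg, $59,450.43):
Base rate for 73.77 is 22.5%.
73.77 has an FTA preferential rate, but origin Belena is not Zoray; base rate stands.
Duty = $59,450.43 × 22.5% = $13,376.35.
Total = $224,525.43 + $33,869.34 + $13,376.35 = $271,771.12.

$271,771.12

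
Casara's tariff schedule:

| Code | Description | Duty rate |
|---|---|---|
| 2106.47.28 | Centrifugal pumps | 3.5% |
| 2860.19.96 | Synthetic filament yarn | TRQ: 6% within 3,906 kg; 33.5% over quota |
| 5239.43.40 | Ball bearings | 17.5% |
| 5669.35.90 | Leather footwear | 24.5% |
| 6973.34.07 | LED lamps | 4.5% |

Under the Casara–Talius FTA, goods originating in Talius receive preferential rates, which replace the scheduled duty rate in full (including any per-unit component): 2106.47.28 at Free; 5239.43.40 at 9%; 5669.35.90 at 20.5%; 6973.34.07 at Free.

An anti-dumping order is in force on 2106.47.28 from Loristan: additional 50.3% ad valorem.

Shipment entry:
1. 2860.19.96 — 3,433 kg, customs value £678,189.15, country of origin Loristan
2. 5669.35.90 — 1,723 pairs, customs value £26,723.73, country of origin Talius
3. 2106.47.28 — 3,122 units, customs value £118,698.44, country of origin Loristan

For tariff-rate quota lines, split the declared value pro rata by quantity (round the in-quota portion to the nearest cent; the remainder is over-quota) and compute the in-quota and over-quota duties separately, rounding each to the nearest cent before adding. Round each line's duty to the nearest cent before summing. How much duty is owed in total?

£110,029.47

Line 1 (2860.19.96, Loristan, 3,433 kg, £678,189.15):
Code 2860.19.96 is under a tariff-rate quota (threshold 3,906 kg). Quantity 3,433 kg is within the quota, so the in-quota rate 6% applies to the full value.
Duty = £678,189.15 × 6% = £40,691.35.
Line 2 (5669.35.90, Talius, 1,723 pairs, £26,723.73):
Base rate for 5669.35.90 is 24.5%.
Origin Talius qualifies under the Casara–Talius agreement and 5669.35.90 is covered: preferential rate 20.5% applies instead.
Duty = £26,723.73 × 20.5% = £5,478.36.
Line 3 (2106.47.28, Loristan, 3,122 units, £118,698.44):
Base rate for 2106.47.28 is 3.5%.
2106.47.28 has an FTA preferential rate, but origin Loristan is not Talius; base rate stands.
Additional duty on 2106.47.28 from Loristan: +50.3%. Applied ad valorem rate: 3.5% + 50.3% = 53.8%.
Duty = £118,698.44 × 53.8% = £63,859.76.
Total = £40,691.35 + £5,478.36 + £63,859.76 = £110,029.47.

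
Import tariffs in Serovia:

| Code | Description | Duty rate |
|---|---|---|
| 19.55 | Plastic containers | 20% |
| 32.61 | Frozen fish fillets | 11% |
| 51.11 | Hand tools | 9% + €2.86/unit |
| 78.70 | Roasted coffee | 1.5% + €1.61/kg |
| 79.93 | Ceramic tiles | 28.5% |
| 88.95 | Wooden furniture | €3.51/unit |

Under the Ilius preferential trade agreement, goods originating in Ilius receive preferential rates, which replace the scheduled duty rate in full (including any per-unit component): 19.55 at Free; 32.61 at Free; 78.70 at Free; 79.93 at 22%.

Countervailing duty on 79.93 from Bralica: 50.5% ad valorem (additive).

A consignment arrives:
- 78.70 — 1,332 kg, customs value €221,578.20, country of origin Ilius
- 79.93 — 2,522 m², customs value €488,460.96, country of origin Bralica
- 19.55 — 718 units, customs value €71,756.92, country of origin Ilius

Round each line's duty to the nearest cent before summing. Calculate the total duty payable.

Line 1 (78.70, Ilius, 1,332 kg, €221,578.20):
Base rate for 78.70 is 1.5% + €1.61/kg.
Origin Ilius qualifies under the Serovia–Ilius agreement and 78.70 is covered: preferential rate Free applies instead.
Duty = €221,578.20 × 0% = €0.00.
Line 2 (79.93, Bralica, 2,522 m², €488,460.96):
Base rate for 79.93 is 28.5%.
79.93 has an FTA preferential rate, but origin Bralica is not Ilius; base rate stands.
Additional duty on 79.93 from Bralica: +50.5%. Applied ad valorem rate: 28.5% + 50.5% = 79%.
Duty = €488,460.96 × 79% = €385,884.16.
Line 3 (19.55, Ilius, 718 units, €71,756.92):
Base rate for 19.55 is 20%.
Origin Ilius qualifies under the Serovia–Ilius agreement and 19.55 is covered: preferential rate Free applies instead.
Duty = €71,756.92 × 0% = €0.00.
Total = €0.00 + €385,884.16 + €0.00 = €385,884.16.

€385,884.16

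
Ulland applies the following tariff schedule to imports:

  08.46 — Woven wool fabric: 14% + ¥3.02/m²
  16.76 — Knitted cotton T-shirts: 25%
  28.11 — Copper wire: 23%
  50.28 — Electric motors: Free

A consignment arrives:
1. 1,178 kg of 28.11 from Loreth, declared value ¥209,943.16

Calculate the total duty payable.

Line 1 (28.11, Loreth, 1,178 kg, ¥209,943.16):
Base rate for 28.11 is 23%.
Duty = ¥209,943.16 × 23% = ¥48,286.93.

¥48,286.93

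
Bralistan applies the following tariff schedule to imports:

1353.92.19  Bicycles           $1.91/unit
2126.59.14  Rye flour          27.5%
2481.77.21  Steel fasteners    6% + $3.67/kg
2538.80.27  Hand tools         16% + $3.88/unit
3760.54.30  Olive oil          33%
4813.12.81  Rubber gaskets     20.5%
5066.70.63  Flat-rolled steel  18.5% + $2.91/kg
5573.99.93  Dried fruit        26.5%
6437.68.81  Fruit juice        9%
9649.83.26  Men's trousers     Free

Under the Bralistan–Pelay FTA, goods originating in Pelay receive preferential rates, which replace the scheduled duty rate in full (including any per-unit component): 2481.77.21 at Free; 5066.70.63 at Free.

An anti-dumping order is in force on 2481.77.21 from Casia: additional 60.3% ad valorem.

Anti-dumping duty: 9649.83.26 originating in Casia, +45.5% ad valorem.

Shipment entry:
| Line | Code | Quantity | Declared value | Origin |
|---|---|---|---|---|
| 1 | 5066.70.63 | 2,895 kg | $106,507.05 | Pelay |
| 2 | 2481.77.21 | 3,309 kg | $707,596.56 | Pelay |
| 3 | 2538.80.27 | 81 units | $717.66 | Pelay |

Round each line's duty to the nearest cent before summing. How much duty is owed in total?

Line 1 (5066.70.63, Pelay, 2,895 kg, $106,507.05):
Base rate for 5066.70.63 is 18.5% + $2.91/kg.
Origin Pelay qualifies under the Bralistan–Pelay agreement and 5066.70.63 is covered: preferential rate Free applies instead.
Duty = $106,507.05 × 0% = $0.00.
Line 2 (2481.77.21, Pelay, 3,309 kg, $707,596.56):
Base rate for 2481.77.21 is 6% + $3.67/kg.
Origin Pelay qualifies under the Bralistan–Pelay agreement and 2481.77.21 is covered: preferential rate Free applies instead.
The additional-duty order on 2481.77.21 targets Casia, not Pelay; it does not apply.
Duty = $707,596.56 × 0% = $0.00.
Line 3 (2538.80.27, Pelay, 81 units, $717.66):
Base rate for 2538.80.27 is 16% + $3.88/unit.
Origin Pelay is the FTA partner but 2538.80.27 is not on the preference list; base rate stands.
Duty = $717.66 × 16% + 81 × $3.88 = $429.11.
Total = $0.00 + $0.00 + $429.11 = $429.11.

$429.11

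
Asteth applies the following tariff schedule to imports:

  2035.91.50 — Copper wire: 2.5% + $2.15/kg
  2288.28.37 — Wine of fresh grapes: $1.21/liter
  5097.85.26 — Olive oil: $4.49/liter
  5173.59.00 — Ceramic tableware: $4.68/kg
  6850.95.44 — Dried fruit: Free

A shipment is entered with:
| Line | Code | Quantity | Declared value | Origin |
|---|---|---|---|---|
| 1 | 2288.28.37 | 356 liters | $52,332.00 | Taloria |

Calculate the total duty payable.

$430.76

Line 1 (2288.28.37, Taloria, 356 liters, $52,332.00):
Base rate for 2288.28.37 is $1.21/liter.
Duty = 356 × $1.21 = $430.76.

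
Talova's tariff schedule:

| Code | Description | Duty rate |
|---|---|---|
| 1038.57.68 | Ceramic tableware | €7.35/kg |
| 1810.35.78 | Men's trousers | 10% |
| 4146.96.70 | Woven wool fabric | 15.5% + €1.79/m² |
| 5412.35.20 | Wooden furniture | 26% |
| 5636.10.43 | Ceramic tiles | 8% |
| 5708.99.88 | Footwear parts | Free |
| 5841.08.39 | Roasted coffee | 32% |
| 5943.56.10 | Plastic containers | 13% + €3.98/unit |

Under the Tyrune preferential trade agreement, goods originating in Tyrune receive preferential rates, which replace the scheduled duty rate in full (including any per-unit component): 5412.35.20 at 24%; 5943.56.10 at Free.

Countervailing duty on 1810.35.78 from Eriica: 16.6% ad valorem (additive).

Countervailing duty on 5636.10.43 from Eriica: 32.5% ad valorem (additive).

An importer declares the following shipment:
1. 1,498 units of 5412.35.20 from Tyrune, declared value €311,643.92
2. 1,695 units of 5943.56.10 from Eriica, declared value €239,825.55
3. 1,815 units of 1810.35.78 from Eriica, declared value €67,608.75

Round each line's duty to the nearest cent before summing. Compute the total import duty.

€130,701.89

Line 1 (5412.35.20, Tyrune, 1,498 units, €311,643.92):
Base rate for 5412.35.20 is 26%.
Origin Tyrune qualifies under the Talova–Tyrune agreement and 5412.35.20 is covered: preferential rate 24% applies instead.
Duty = €311,643.92 × 24% = €74,794.54.
Line 2 (5943.56.10, Eriica, 1,695 units, €239,825.55):
Base rate for 5943.56.10 is 13% + €3.98/unit.
5943.56.10 has an FTA preferential rate, but origin Eriica is not Tyrune; base rate stands.
Duty = €239,825.55 × 13% + 1,695 × €3.98 = €37,923.42.
Line 3 (1810.35.78, Eriica, 1,815 units, €67,608.75):
Base rate for 1810.35.78 is 10%.
Additional duty on 1810.35.78 from Eriica: +16.6%. Applied ad valorem rate: 10% + 16.6% = 26.6%.
Duty = €67,608.75 × 26.6% = €17,983.93.
Total = €74,794.54 + €37,923.42 + €17,983.93 = €130,701.89.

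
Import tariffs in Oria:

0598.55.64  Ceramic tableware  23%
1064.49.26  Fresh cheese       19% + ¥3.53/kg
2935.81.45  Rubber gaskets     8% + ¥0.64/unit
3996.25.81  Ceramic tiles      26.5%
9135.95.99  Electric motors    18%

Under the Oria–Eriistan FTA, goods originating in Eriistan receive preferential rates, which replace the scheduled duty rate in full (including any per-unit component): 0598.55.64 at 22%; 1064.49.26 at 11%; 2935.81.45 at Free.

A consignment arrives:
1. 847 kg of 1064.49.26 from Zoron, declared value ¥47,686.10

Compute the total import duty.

¥12,050.27

Line 1 (1064.49.26, Zoron, 847 kg, ¥47,686.10):
Base rate for 1064.49.26 is 19% + ¥3.53/kg.
1064.49.26 has an FTA preferential rate, but origin Zoron is not Eriistan; base rate stands.
Duty = ¥47,686.10 × 19% + 847 × ¥3.53 = ¥12,050.27.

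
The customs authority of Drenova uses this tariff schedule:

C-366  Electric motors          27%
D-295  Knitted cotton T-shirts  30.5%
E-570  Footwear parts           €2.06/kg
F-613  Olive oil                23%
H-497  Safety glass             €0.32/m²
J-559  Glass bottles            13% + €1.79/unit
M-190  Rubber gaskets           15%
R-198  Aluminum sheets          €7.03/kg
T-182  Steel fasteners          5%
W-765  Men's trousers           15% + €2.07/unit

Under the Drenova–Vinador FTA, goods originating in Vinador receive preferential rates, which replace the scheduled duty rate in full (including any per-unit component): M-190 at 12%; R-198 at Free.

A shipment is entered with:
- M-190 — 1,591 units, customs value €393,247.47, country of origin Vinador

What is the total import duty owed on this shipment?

€47,189.70

Line 1 (M-190, Vinador, 1,591 units, €393,247.47):
Base rate for M-190 is 15%.
Origin Vinador qualifies under the Drenova–Vinador agreement and M-190 is covered: preferential rate 12% applies instead.
Duty = €393,247.47 × 12% = €47,189.70.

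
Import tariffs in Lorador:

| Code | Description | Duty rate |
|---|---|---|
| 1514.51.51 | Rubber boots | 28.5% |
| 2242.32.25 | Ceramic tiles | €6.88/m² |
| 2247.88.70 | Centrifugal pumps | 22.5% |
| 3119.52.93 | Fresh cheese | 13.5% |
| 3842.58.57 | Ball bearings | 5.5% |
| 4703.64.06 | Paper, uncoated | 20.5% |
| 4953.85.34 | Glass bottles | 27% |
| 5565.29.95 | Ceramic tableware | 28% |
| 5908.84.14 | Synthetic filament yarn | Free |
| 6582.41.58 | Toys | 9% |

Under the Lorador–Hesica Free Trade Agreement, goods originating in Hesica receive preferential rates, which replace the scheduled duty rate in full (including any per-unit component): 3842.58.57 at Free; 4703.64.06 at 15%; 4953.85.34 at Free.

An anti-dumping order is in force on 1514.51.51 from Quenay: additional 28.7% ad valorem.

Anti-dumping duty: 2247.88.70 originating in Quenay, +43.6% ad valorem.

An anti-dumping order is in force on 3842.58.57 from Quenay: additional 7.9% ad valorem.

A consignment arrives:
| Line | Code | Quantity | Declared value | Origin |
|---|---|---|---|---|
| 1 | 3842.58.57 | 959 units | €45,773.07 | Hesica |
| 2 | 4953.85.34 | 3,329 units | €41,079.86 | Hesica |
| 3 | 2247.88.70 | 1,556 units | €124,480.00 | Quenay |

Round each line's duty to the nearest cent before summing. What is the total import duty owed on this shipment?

Line 1 (3842.58.57, Hesica, 959 units, €45,773.07):
Base rate for 3842.58.57 is 5.5%.
Origin Hesica qualifies under the Lorador–Hesica agreement and 3842.58.57 is covered: preferential rate Free applies instead.
The additional-duty order on 3842.58.57 targets Quenay, not Hesica; it does not apply.
Duty = €45,773.07 × 0% = €0.00.
Line 2 (4953.85.34, Hesica, 3,329 units, €41,079.86):
Base rate for 4953.85.34 is 27%.
Origin Hesica qualifies under the Lorador–Hesica agreement and 4953.85.34 is covered: preferential rate Free applies instead.
Duty = €41,079.86 × 0% = €0.00.
Line 3 (2247.88.70, Quenay, 1,556 units, €124,480.00):
Base rate for 2247.88.70 is 22.5%.
Additional duty on 2247.88.70 from Quenay: +43.6%. Applied ad valorem rate: 22.5% + 43.6% = 66.1%.
Duty = €124,480.00 × 66.1% = €82,281.28.
Total = €0.00 + €0.00 + €82,281.28 = €82,281.28.

€82,281.28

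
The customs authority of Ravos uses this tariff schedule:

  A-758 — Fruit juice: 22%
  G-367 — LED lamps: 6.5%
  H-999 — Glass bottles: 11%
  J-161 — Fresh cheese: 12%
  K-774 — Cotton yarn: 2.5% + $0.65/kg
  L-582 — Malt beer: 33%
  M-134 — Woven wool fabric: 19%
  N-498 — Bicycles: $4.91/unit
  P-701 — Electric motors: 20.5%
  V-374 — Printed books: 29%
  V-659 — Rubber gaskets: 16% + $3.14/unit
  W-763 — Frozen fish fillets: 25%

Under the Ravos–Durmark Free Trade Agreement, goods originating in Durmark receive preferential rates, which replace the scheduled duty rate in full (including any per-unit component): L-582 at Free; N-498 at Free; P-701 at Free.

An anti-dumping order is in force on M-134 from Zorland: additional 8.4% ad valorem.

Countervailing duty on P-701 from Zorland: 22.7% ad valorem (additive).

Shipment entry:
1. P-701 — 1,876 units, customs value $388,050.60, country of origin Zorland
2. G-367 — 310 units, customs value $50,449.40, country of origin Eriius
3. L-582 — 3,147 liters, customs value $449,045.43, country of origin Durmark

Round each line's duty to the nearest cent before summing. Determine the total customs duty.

Line 1 (P-701, Zorland, 1,876 units, $388,050.60):
Base rate for P-701 is 20.5%.
P-701 has an FTA preferential rate, but origin Zorland is not Durmark; base rate stands.
Additional duty on P-701 from Zorland: +22.7%. Applied ad valorem rate: 20.5% + 22.7% = 43.2%.
Duty = $388,050.60 × 43.2% = $167,637.86.
Line 2 (G-367, Eriius, 310 units, $50,449.40):
Base rate for G-367 is 6.5%.
Duty = $50,449.40 × 6.5% = $3,279.21.
Line 3 (L-582, Durmark, 3,147 liters, $449,045.43):
Base rate for L-582 is 33%.
Origin Durmark qualifies under the Ravos–Durmark agreement and L-582 is covered: preferential rate Free applies instead.
Duty = $449,045.43 × 0% = $0.00.
Total = $167,637.86 + $3,279.21 + $0.00 = $170,917.07.

$170,917.07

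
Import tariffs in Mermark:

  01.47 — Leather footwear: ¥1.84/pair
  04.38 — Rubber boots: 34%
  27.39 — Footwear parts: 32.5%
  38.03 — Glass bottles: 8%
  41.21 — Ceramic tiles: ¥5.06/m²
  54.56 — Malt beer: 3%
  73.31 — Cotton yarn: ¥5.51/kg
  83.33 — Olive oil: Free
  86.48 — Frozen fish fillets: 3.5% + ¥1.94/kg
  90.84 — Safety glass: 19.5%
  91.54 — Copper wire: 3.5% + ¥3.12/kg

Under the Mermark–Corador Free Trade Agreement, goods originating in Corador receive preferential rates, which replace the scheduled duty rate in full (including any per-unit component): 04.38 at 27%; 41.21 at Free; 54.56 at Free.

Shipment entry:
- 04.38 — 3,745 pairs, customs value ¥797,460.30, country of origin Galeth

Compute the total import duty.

¥271,136.50

Line 1 (04.38, Galeth, 3,745 pairs, ¥797,460.30):
Base rate for 04.38 is 34%.
04.38 has an FTA preferential rate, but origin Galeth is not Corador; base rate stands.
Duty = ¥797,460.30 × 34% = ¥271,136.50.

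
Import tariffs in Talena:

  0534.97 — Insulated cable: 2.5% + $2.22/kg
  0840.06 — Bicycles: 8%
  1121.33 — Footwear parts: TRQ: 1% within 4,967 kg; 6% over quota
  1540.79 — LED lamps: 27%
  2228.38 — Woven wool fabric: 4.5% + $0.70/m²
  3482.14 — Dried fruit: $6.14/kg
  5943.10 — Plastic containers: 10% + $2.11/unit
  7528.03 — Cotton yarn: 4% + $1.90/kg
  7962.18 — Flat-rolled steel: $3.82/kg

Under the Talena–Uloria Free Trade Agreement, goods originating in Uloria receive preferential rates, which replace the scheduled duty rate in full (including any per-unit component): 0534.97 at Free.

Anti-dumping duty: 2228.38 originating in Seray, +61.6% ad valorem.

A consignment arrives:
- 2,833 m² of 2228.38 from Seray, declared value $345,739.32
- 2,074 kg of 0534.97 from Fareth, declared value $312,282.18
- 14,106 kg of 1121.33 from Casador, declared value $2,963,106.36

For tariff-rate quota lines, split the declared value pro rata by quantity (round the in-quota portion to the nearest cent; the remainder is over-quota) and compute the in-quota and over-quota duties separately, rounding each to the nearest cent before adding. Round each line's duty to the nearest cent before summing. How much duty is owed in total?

$368,546.10

Line 1 (2228.38, Seray, 2,833 m², $345,739.32):
Base rate for 2228.38 is 4.5% + $0.70/m².
Additional duty on 2228.38 from Seray: +61.6%. Applied ad valorem rate: 4.5% + 61.6% = 66.1%.
Duty = $345,739.32 × 66.1% + 2,833 × $0.70 = $230,516.79.
Line 2 (0534.97, Fareth, 2,074 kg, $312,282.18):
Base rate for 0534.97 is 2.5% + $2.22/kg.
0534.97 has an FTA preferential rate, but origin Fareth is not Uloria; base rate stands.
Duty = $312,282.18 × 2.5% + 2,074 × $2.22 = $12,411.33.
Line 3 (1121.33, Casador, 14,106 kg, $2,963,106.36):
Code 1121.33 is under a tariff-rate quota (threshold 4,967 kg). In-quota: 4,967 kg at 1%; over-quota: 9,139 kg at 6%.
Pro-rata value split: in-quota = $2,963,106.36 × 4,967/14,106 = $1,043,368.02; over-quota = $2,963,106.36 − $1,043,368.02 = $1,919,738.34.
In-quota duty = $1,043,368.02 × 1% = $10,433.68. Over-quota duty = $1,919,738.34 × 6% = $115,184.30.
Line duty = $10,433.68 + $115,184.30 = $125,617.98.
Total = $230,516.79 + $12,411.33 + $125,617.98 = $368,546.10.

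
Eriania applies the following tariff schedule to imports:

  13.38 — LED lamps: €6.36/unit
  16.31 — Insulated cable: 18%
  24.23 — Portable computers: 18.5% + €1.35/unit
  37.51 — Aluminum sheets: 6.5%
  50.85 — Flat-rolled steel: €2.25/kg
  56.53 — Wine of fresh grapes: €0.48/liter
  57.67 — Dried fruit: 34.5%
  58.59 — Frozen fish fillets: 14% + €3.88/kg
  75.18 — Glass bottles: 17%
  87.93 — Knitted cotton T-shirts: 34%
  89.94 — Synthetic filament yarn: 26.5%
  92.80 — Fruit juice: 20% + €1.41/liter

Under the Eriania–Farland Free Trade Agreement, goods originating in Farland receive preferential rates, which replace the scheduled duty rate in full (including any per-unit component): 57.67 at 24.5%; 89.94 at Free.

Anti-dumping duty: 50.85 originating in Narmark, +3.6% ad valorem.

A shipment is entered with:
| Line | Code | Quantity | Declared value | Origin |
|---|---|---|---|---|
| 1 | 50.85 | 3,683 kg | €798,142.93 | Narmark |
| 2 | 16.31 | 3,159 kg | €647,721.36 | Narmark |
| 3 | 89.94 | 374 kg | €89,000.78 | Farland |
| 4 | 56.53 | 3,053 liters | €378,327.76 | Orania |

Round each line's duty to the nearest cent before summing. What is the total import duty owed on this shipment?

Line 1 (50.85, Narmark, 3,683 kg, €798,142.93):
Base rate for 50.85 is €2.25/kg.
Additional duty on 50.85 from Narmark: +3.6% ad valorem. Applied ad valorem rate = 3.6%.
Duty = €798,142.93 × 3.6% + 3,683 × €2.25 = €37,019.90.
Line 2 (16.31, Narmark, 3,159 kg, €647,721.36):
Base rate for 16.31 is 18%.
Duty = €647,721.36 × 18% = €116,589.84.
Line 3 (89.94, Farland, 374 kg, €89,000.78):
Base rate for 89.94 is 26.5%.
Origin Farland qualifies under the Eriania–Farland agreement and 89.94 is covered: preferential rate Free applies instead.
Duty = €89,000.78 × 0% = €0.00.
Line 4 (56.53, Orania, 3,053 liters, €378,327.76):
Base rate for 56.53 is €0.48/liter.
Duty = 3,053 × €0.48 = €1,465.44.
Total = €37,019.90 + €116,589.84 + €0.00 + €1,465.44 = €155,075.18.

€155,075.18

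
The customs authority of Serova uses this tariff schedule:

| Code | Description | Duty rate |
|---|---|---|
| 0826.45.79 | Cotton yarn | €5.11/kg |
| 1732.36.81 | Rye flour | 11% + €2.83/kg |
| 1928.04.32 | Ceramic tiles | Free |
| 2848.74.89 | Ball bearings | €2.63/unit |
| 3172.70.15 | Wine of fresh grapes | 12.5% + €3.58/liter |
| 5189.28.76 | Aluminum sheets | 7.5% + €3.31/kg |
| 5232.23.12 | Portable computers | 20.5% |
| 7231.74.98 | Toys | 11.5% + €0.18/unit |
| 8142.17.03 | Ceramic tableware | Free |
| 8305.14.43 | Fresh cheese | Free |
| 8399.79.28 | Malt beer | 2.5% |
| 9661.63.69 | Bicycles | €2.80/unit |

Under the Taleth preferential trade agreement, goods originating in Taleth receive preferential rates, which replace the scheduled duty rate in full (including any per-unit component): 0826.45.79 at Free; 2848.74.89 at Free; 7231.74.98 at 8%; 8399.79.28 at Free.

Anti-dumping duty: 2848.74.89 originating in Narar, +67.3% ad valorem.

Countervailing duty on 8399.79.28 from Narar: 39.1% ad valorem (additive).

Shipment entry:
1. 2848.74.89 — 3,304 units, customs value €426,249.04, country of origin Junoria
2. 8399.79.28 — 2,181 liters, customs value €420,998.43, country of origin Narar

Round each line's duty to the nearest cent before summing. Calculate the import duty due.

€183,824.87

Line 1 (2848.74.89, Junoria, 3,304 units, €426,249.04):
Base rate for 2848.74.89 is €2.63/unit.
2848.74.89 has an FTA preferential rate, but origin Junoria is not Taleth; base rate stands.
The additional-duty order on 2848.74.89 targets Narar, not Junoria; it does not apply.
Duty = 3,304 × €2.63 = €8,689.52.
Line 2 (8399.79.28, Narar, 2,181 liters, €420,998.43):
Base rate for 8399.79.28 is 2.5%.
8399.79.28 has an FTA preferential rate, but origin Narar is not Taleth; base rate stands.
Additional duty on 8399.79.28 from Narar: +39.1%. Applied ad valorem rate: 2.5% + 39.1% = 41.6%.
Duty = €420,998.43 × 41.6% = €175,135.35.
Total = €8,689.52 + €175,135.35 = €183,824.87.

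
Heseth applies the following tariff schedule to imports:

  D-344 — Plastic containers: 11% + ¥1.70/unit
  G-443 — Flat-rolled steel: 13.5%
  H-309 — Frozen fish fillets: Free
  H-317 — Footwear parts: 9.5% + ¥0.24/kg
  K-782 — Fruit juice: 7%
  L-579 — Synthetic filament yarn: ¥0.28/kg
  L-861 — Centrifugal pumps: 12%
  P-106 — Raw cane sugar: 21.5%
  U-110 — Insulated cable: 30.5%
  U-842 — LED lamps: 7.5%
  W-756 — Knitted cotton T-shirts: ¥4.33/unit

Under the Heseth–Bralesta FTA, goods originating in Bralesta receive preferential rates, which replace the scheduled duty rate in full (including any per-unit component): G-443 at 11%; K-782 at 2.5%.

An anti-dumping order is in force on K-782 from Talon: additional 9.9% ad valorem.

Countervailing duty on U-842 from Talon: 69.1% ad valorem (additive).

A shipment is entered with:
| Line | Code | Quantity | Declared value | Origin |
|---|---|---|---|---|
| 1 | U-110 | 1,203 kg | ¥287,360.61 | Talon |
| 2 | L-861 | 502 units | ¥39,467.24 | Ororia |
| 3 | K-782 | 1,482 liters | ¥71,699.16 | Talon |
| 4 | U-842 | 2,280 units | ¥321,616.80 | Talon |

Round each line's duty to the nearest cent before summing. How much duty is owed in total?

Line 1 (U-110, Talon, 1,203 kg, ¥287,360.61):
Base rate for U-110 is 30.5%.
Duty = ¥287,360.61 × 30.5% = ¥87,644.99.
Line 2 (L-861, Ororia, 502 units, ¥39,467.24):
Base rate for L-861 is 12%.
Duty = ¥39,467.24 × 12% = ¥4,736.07.
Line 3 (K-782, Talon, 1,482 liters, ¥71,699.16):
Base rate for K-782 is 7%.
K-782 has an FTA preferential rate, but origin Talon is not Bralesta; base rate stands.
Additional duty on K-782 from Talon: +9.9%. Applied ad valorem rate: 7% + 9.9% = 16.9%.
Duty = ¥71,699.16 × 16.9% = ¥12,117.16.
Line 4 (U-842, Talon, 2,280 units, ¥321,616.80):
Base rate for U-842 is 7.5%.
Additional duty on U-842 from Talon: +69.1%. Applied ad valorem rate: 7.5% + 69.1% = 76.6%.
Duty = ¥321,616.80 × 76.6% = ¥246,358.47.
Total = ¥87,644.99 + ¥4,736.07 + ¥12,117.16 + ¥246,358.47 = ¥350,856.69.

¥350,856.69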